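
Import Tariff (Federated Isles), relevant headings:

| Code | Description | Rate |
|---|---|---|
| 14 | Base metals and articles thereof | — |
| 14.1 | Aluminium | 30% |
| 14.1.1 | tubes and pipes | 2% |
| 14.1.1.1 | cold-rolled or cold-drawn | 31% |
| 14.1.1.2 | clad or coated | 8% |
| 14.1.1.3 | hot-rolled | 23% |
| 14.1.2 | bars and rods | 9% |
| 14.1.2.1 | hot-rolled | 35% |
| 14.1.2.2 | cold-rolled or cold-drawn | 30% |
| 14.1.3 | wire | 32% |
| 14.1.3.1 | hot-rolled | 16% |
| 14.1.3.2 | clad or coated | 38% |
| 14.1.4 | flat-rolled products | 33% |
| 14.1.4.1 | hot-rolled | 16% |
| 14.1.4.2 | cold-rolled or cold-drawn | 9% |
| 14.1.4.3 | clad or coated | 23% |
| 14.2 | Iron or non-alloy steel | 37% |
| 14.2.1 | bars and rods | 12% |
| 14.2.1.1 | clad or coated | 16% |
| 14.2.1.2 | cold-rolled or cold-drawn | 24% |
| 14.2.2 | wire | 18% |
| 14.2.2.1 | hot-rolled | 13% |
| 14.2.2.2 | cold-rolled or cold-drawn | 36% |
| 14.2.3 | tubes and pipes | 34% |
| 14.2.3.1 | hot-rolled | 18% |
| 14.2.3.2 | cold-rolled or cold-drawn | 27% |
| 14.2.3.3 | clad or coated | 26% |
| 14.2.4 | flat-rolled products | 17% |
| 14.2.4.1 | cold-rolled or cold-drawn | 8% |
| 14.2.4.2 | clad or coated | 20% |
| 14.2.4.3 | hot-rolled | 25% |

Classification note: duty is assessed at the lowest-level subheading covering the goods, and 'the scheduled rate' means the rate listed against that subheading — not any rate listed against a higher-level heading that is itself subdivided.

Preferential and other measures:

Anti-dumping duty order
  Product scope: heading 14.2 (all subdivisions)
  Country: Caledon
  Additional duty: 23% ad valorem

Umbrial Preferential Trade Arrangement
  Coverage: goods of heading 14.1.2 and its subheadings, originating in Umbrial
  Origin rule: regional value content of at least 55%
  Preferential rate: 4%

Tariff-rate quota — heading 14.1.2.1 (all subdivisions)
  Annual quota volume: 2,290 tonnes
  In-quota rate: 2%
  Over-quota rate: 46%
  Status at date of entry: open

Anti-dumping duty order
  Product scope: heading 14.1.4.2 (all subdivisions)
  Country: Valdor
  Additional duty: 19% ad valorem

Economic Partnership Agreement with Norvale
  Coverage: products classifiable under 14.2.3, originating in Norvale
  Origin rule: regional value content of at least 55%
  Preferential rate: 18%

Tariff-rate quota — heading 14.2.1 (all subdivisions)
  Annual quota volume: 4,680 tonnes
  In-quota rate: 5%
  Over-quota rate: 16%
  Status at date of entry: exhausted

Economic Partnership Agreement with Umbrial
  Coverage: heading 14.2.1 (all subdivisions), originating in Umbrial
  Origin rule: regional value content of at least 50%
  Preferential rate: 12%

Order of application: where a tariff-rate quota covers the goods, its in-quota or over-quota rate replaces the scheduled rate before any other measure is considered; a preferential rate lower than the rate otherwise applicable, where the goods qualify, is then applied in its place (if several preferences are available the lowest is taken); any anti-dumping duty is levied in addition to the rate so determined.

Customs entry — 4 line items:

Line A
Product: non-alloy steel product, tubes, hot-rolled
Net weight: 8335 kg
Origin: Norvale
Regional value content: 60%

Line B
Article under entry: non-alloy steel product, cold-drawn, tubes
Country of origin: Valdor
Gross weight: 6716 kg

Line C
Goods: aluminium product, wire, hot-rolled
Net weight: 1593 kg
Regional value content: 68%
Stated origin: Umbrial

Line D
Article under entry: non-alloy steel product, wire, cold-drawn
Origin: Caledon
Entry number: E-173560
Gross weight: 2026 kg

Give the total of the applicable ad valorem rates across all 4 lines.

Line A: non-alloy steel → 14.2; tubes → 14.2.3; hot-rolled → 14.2.3.1. Scheduled 18%. Norvale agreement on 14.2.3: RVC ≥ 55% → 18% available; preference 18% not lower than 18% → no reduction. → 18%.
Line B: non-alloy steel → 14.2; tubes → 14.2.3; cold-drawn → 14.2.3.2. Scheduled 27%. No special measure applies. → 27%.
Line C: aluminium → 14.1; wire → 14.1.3; hot-rolled → 14.1.3.1. Scheduled 16%. Umbrial agreement on 14.1.2: 14.1.3.1 not covered; Umbrial agreement on 14.2.1: 14.1.3.1 not covered. → 16%.
Line D: non-alloy steel → 14.2; wire → 14.2.2; cold-drawn → 14.2.2.2. Scheduled 36%. anti-dumping (Caledon, 14.2): +23%; total 36% + 23% = 59%. → 59%.
Sum: 18% + 27% + 16% + 59% = 120%.

120%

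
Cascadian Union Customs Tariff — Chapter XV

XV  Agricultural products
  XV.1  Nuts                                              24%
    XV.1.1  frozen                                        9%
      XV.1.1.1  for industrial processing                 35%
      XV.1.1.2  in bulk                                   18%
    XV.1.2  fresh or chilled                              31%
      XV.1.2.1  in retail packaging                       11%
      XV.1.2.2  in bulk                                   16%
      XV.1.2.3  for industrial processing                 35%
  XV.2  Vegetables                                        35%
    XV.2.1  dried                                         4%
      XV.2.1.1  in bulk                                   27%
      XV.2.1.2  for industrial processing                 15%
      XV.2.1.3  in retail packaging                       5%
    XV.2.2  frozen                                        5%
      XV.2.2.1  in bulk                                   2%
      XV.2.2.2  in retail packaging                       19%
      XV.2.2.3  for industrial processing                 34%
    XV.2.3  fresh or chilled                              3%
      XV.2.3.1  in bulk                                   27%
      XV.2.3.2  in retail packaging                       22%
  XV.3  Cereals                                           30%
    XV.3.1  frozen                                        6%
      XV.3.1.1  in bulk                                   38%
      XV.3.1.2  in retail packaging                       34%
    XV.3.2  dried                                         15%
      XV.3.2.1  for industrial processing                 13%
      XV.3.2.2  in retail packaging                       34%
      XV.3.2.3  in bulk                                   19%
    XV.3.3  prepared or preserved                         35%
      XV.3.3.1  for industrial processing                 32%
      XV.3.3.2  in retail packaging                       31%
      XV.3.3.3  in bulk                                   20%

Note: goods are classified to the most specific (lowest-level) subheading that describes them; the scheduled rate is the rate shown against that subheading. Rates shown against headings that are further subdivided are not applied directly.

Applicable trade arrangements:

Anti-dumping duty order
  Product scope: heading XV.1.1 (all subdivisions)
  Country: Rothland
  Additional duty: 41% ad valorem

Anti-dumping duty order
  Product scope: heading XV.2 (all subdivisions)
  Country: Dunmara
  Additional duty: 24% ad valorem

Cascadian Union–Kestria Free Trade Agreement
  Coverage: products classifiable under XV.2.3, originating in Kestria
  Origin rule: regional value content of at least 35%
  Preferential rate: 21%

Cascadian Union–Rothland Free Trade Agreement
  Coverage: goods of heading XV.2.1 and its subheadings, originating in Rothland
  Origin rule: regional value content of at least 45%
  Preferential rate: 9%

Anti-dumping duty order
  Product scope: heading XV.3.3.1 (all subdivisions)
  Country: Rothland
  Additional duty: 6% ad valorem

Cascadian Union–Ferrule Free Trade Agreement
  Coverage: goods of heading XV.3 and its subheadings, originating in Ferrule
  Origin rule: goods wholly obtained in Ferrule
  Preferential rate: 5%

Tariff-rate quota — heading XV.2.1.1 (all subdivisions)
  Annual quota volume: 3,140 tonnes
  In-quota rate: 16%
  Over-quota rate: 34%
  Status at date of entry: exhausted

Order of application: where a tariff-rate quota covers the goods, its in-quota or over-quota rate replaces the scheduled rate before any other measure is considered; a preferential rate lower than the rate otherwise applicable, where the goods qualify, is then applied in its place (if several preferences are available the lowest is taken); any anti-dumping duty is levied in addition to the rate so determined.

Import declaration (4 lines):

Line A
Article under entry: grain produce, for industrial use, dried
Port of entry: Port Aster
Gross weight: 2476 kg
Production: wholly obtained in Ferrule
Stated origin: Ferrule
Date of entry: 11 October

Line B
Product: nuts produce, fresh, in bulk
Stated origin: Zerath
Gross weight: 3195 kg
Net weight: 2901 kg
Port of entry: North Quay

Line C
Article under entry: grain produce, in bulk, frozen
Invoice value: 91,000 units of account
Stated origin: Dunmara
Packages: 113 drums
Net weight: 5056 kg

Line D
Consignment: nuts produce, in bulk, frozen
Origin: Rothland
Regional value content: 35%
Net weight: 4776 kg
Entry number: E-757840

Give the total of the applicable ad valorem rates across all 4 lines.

118%

Line A: grain → XV.3; dried → XV.3.2; for industrial use → XV.3.2.1. Scheduled 13%. Ferrule agreement on XV.3: wholly obtained → 5% available; preferential 5%. → 5%.
Line B: nuts → XV.1; fresh → XV.1.2; in bulk → XV.1.2.2. Scheduled 16%. No special measure applies. → 16%.
Line C: grain → XV.3; frozen → XV.3.1; in bulk → XV.3.1.1. Scheduled 38%. No special measure applies. → 38%.
Line D: nuts → XV.1; frozen → XV.1.1; in bulk → XV.1.1.2. Scheduled 18%. Rothland agreement on XV.2.1: XV.1.1.2 not covered; anti-dumping (Rothland, XV.1.1): +41%; total 18% + 41% = 59%. → 59%.
Sum: 5% + 16% + 38% + 59% = 118%.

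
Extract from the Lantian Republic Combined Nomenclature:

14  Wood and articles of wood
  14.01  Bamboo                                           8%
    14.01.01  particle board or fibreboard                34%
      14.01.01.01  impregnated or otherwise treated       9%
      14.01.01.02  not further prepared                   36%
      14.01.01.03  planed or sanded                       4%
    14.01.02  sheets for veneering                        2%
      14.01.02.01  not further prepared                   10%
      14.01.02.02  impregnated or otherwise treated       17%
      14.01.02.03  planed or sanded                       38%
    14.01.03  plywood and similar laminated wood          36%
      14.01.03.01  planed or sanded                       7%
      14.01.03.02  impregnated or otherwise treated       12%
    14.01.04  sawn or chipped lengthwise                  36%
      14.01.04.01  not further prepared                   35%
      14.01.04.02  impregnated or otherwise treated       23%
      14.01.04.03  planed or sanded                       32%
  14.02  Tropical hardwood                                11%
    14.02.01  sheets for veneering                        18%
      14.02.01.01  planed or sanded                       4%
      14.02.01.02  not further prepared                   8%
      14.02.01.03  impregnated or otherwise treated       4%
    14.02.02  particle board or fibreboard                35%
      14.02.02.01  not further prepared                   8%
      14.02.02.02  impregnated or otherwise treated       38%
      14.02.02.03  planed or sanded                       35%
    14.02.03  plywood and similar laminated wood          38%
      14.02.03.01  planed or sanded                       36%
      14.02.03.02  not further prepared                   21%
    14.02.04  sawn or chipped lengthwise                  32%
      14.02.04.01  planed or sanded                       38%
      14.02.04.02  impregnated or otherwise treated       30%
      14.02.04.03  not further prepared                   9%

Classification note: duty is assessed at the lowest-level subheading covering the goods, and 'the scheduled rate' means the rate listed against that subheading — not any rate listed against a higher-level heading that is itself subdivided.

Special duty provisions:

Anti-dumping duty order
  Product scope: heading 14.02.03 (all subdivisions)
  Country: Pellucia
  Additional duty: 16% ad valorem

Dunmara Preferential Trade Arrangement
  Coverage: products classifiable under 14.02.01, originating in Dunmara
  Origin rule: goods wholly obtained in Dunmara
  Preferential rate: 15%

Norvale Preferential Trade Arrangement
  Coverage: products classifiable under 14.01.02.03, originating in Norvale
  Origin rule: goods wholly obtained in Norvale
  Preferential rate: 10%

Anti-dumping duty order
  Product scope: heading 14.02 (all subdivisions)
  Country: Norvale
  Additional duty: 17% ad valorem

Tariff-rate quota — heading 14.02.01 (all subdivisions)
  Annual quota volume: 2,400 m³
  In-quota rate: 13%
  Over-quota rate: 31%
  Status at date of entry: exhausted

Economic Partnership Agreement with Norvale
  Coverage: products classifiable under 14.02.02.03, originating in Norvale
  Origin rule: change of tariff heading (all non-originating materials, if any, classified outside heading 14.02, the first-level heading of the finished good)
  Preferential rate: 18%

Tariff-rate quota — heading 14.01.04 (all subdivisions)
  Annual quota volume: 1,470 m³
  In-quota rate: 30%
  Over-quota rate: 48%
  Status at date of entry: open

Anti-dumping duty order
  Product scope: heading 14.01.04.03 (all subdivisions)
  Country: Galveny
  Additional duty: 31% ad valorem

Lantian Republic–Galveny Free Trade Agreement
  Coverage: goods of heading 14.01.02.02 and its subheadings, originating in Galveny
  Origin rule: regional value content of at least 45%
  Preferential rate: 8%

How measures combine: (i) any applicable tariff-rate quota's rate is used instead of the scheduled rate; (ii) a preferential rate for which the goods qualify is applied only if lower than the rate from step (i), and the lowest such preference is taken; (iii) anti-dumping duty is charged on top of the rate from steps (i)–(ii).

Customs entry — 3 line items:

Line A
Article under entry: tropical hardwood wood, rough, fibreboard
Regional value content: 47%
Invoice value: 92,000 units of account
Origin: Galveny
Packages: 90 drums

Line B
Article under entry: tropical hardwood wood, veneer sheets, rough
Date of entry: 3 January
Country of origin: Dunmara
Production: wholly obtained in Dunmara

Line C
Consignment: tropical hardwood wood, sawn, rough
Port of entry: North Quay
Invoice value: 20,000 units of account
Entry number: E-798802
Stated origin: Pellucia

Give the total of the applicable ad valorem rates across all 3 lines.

32%

Line A: tropical hardwood → 14.02; fibreboard → 14.02.02; rough → 14.02.02.01. Scheduled 8%. Galveny agreement on 14.01.02.02: 14.02.02.01 not covered. → 8%.
Line B: tropical hardwood → 14.02; veneer sheets → 14.02.01; rough → 14.02.01.02. Scheduled 8%. quota on 14.02.01 exhausted → over-quota 31%; Dunmara agreement on 14.02.01: wholly obtained → 15% available; preferential 15%. → 15%.
Line C: tropical hardwood → 14.02; sawn → 14.02.04; rough → 14.02.04.03. Scheduled 9%. No special measure applies. → 9%.
Sum: 8% + 15% + 9% = 32%.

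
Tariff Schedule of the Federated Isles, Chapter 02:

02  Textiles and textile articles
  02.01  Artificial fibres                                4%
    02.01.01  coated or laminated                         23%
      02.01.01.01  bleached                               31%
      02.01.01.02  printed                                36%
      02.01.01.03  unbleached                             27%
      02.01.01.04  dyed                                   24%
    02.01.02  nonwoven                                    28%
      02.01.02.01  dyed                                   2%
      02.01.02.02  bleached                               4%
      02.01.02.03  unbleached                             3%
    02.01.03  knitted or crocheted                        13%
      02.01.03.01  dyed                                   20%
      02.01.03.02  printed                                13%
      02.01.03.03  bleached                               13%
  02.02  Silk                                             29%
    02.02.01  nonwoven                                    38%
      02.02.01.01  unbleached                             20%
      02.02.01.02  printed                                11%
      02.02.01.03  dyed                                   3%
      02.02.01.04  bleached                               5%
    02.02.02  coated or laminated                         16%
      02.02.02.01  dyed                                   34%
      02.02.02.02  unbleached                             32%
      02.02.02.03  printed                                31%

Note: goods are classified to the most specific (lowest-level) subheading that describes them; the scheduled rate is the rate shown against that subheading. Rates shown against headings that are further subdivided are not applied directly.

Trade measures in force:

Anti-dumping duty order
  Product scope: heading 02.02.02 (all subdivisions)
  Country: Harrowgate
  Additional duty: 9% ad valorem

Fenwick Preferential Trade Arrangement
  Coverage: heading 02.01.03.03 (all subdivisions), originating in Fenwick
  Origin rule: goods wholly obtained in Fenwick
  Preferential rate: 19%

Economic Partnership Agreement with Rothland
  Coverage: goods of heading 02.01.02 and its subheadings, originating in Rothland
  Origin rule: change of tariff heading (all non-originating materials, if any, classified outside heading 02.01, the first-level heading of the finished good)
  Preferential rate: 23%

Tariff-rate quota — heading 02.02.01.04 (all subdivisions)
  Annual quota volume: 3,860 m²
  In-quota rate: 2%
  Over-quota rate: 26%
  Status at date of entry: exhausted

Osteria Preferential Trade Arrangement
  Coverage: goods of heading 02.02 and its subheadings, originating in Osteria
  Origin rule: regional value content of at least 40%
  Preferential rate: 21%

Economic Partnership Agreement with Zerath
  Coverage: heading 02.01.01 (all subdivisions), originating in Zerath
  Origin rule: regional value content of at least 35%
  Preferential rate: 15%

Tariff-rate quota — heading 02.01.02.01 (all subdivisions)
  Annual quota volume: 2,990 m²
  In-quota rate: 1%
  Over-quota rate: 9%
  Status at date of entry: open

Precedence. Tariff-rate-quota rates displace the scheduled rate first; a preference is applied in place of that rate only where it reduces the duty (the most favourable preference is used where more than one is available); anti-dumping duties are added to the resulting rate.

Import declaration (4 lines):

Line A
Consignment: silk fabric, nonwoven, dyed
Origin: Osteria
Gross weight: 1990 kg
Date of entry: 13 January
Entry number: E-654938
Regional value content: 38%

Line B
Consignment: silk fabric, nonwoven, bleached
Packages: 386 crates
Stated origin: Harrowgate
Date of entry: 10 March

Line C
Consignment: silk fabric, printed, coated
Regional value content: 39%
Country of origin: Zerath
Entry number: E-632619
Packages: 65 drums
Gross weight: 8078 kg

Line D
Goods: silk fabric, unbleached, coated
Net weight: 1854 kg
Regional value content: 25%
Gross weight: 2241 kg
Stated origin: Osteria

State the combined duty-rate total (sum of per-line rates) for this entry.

92%

Line A: silk → 02.02; nonwoven → 02.02.01; dyed → 02.02.01.03. Scheduled 3%. Osteria agreement on 02.02: RVC < 40%. → 3%.
Line B: silk → 02.02; nonwoven → 02.02.01; bleached → 02.02.01.04. Scheduled 5%. quota on 02.02.01.04 exhausted → over-quota 26%. → 26%.
Line C: silk → 02.02; coated → 02.02.02; printed → 02.02.02.03. Scheduled 31%. Zerath agreement on 02.01.01: 02.02.02.03 not covered. → 31%.
Line D: silk → 02.02; coated → 02.02.02; unbleached → 02.02.02.02. Scheduled 32%. Osteria agreement on 02.02: RVC < 40%. → 32%.
Sum: 3% + 26% + 31% + 32% = 92%.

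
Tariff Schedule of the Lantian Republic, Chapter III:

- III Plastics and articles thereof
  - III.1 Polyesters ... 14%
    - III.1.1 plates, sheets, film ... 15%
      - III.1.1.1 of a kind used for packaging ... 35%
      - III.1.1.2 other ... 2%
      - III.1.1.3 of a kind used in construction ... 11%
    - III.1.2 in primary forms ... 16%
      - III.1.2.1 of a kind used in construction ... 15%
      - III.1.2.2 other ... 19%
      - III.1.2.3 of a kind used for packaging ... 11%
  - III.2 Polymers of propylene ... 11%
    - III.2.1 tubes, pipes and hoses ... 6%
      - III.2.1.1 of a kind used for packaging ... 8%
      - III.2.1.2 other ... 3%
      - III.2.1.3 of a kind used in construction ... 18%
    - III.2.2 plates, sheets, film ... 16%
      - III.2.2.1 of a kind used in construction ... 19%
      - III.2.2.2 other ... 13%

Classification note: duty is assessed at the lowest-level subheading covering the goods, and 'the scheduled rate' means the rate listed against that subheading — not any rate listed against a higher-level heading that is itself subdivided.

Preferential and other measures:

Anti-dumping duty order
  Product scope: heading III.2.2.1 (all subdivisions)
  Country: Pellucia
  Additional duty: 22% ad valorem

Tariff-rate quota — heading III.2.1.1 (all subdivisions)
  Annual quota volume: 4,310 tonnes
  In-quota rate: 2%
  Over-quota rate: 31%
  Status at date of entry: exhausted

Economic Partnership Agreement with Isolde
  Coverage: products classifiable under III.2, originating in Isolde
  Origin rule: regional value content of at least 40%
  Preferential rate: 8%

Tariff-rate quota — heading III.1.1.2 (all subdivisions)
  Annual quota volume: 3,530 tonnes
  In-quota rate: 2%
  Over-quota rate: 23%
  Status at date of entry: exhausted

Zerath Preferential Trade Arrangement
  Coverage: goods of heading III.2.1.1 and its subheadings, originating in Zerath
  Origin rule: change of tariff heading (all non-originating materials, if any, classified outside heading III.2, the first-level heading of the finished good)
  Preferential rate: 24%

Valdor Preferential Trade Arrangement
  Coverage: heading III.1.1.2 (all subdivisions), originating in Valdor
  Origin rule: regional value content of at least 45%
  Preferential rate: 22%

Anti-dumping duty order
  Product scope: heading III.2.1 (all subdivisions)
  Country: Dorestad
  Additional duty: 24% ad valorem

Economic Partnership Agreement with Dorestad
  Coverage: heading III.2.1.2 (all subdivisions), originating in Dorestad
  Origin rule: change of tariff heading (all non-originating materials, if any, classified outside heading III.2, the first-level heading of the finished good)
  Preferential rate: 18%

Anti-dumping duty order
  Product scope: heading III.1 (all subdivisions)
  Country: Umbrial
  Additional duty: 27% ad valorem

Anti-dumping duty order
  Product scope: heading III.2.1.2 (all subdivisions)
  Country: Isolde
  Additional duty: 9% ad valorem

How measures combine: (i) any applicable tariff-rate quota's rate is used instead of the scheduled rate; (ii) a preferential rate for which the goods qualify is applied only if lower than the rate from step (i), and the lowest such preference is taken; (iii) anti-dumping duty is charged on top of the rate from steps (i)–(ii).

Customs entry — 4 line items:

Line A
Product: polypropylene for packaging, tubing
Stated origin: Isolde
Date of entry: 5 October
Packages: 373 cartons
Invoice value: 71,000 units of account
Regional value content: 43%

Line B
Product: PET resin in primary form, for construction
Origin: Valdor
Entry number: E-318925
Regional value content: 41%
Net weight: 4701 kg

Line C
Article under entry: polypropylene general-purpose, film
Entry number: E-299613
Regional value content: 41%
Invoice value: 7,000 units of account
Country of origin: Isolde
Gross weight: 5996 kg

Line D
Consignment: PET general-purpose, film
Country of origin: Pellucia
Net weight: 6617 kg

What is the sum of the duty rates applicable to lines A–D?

Line A: polypropylene → III.2; tubing → III.2.1; for packaging → III.2.1.1. Scheduled 8%. quota on III.2.1.1 exhausted → over-quota 31%; Isolde agreement on III.2: RVC ≥ 40% → 8% available; preferential 8%. → 8%.
Line B: PET → III.1; resin in primary form → III.1.2; for construction → III.1.2.1. Scheduled 15%. Valdor agreement on III.1.1.2: III.1.2.1 not covered. → 15%.
Line C: polypropylene → III.2; film → III.2.2; general-purpose → III.2.2.2. Scheduled 13%. Isolde agreement on III.2: RVC ≥ 40% → 8% available; preferential 8%. → 8%.
Line D: PET → III.1; film → III.1.1; general-purpose → III.1.1.2. Scheduled 2%. quota on III.1.1.2 exhausted → over-quota 23%. → 23%.
Sum: 8% + 15% + 8% + 23% = 54%.

54%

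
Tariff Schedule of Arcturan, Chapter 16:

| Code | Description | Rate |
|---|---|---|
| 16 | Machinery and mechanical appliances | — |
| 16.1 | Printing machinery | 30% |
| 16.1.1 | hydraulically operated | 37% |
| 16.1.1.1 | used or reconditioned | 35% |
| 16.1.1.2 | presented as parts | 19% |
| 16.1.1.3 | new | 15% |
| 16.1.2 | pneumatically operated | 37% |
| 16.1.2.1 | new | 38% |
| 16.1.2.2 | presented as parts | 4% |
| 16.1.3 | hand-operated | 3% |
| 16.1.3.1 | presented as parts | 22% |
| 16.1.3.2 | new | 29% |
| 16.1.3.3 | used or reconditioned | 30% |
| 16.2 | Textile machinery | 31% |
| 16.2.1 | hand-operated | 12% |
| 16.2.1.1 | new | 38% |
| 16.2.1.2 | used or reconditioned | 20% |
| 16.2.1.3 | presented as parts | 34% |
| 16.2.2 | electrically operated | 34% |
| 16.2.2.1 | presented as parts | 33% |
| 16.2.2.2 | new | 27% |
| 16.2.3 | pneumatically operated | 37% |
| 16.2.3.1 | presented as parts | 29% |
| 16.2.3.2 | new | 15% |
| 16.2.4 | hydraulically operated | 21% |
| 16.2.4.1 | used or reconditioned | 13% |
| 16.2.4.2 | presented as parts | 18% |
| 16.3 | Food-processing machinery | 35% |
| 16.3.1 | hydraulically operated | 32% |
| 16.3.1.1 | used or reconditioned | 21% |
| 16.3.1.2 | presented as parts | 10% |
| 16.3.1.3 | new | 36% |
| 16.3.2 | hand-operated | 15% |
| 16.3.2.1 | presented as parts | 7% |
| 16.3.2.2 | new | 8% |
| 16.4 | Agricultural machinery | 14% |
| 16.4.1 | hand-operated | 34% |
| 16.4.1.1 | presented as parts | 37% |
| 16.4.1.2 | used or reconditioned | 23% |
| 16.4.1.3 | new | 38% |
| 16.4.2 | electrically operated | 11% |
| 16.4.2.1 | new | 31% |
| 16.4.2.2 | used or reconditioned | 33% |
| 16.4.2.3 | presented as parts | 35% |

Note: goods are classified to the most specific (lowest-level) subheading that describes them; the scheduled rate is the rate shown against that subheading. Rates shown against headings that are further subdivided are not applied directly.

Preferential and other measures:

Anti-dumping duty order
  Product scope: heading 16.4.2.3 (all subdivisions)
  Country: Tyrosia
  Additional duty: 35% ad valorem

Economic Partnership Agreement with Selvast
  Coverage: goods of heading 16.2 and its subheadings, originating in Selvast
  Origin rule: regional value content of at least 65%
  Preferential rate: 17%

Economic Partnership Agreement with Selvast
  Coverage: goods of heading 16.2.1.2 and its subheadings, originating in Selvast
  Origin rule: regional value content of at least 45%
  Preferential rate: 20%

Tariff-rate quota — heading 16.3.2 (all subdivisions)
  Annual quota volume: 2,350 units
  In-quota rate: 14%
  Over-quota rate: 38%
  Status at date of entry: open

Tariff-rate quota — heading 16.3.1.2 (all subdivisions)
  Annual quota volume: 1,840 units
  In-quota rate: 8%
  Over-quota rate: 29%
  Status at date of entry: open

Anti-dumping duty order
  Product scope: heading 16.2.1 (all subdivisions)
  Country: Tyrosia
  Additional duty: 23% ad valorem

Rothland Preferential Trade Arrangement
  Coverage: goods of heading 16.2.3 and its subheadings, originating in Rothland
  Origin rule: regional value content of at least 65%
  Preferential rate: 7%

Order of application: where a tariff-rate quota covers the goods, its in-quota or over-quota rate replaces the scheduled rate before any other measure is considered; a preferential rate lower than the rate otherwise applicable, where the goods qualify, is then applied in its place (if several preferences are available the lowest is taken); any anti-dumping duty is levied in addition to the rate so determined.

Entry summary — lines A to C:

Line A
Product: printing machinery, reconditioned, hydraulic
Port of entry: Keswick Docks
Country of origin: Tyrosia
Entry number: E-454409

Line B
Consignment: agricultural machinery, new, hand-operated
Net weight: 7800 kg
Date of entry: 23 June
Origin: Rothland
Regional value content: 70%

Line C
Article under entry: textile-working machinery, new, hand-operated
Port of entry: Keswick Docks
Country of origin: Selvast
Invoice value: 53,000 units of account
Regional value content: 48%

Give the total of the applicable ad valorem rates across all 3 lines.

Line A: printing → 16.1; hydraulic → 16.1.1; reconditioned → 16.1.1.1. Scheduled 35%. No special measure applies. → 35%.
Line B: agricultural → 16.4; hand-operated → 16.4.1; new → 16.4.1.3. Scheduled 38%. Rothland agreement on 16.2.3: 16.4.1.3 not covered. → 38%.
Line C: textile-working → 16.2; hand-operated → 16.2.1; new → 16.2.1.1. Scheduled 38%. Selvast agreement on 16.2: RVC < 65%; Selvast agreement on 16.2.1.2: 16.2.1.1 not covered. → 38%.
Sum: 35% + 38% + 38% = 111%.

111%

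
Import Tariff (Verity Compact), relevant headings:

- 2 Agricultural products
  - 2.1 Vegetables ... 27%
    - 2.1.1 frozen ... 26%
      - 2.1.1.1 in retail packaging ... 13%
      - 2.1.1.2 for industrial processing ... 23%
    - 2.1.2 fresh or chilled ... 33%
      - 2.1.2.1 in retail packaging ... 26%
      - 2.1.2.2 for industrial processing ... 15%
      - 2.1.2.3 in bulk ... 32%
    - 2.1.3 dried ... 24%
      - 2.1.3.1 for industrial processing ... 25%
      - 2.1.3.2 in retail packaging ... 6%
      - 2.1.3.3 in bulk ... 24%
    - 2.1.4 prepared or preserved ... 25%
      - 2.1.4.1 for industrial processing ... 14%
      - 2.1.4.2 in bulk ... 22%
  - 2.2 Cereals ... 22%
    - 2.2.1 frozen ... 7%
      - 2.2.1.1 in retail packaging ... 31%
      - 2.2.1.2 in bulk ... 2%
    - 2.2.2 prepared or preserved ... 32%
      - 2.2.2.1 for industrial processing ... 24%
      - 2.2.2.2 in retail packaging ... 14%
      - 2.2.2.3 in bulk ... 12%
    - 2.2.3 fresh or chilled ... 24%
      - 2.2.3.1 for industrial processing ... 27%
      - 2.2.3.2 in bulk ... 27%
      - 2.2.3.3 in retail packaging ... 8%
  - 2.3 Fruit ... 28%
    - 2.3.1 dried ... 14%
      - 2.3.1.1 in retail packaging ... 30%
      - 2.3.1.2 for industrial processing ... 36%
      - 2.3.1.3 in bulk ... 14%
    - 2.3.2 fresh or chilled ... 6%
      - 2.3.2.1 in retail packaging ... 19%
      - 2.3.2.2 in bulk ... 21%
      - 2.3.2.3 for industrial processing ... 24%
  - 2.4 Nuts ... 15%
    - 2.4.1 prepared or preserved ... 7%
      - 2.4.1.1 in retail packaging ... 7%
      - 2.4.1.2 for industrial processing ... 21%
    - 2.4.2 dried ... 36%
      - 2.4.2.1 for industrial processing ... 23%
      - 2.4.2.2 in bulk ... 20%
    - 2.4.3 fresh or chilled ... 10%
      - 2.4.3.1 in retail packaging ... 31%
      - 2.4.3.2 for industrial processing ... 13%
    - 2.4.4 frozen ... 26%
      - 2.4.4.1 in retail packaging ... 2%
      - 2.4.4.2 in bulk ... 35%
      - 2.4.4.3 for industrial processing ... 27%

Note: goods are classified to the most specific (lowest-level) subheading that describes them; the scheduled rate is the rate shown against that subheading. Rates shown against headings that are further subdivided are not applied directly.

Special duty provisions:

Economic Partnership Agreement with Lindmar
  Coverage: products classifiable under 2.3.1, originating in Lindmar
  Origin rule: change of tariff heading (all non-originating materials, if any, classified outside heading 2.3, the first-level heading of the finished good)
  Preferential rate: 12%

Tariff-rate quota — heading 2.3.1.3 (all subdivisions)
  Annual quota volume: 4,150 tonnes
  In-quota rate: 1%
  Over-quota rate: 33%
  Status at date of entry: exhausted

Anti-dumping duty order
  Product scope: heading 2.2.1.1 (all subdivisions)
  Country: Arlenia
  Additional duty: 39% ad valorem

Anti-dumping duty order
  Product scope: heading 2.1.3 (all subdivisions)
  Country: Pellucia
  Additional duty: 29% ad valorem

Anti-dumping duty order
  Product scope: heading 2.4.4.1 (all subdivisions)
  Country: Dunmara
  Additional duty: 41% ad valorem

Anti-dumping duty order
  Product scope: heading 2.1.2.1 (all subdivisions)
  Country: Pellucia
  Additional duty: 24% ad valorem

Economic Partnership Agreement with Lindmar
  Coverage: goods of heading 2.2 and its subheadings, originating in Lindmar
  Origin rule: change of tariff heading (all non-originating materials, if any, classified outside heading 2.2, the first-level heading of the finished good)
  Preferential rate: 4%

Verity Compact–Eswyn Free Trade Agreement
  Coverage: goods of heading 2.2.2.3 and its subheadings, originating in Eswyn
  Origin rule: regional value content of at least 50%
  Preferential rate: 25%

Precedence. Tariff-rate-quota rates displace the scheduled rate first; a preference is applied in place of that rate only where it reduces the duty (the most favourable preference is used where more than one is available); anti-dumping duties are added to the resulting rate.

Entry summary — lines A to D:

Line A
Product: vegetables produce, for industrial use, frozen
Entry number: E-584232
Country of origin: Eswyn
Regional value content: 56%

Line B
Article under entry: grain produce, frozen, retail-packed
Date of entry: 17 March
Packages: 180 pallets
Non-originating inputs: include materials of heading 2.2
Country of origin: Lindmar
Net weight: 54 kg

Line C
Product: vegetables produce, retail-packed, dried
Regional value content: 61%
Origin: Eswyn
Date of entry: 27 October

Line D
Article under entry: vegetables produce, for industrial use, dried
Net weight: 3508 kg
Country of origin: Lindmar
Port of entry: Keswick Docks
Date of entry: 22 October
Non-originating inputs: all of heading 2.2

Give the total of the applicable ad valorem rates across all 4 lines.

Line A: vegetables → 2.1; frozen → 2.1.1; for industrial use → 2.1.1.2. Scheduled 23%. Eswyn agreement on 2.2.2.3: 2.1.1.2 not covered. → 23%.
Line B: grain → 2.2; frozen → 2.2.1; retail-packed → 2.2.1.1. Scheduled 31%. Lindmar agreement on 2.3.1: 2.2.1.1 not covered; Lindmar agreement on 2.2: CTH not met. → 31%.
Line C: vegetables → 2.1; dried → 2.1.3; retail-packed → 2.1.3.2. Scheduled 6%. Eswyn agreement on 2.2.2.3: 2.1.3.2 not covered. → 6%.
Line D: vegetables → 2.1; dried → 2.1.3; for industrial use → 2.1.3.1. Scheduled 25%. Lindmar agreement on 2.3.1: 2.1.3.1 not covered; Lindmar agreement on 2.2: 2.1.3.1 not covered. → 25%.
Sum: 23% + 31% + 6% + 25% = 85%.

85%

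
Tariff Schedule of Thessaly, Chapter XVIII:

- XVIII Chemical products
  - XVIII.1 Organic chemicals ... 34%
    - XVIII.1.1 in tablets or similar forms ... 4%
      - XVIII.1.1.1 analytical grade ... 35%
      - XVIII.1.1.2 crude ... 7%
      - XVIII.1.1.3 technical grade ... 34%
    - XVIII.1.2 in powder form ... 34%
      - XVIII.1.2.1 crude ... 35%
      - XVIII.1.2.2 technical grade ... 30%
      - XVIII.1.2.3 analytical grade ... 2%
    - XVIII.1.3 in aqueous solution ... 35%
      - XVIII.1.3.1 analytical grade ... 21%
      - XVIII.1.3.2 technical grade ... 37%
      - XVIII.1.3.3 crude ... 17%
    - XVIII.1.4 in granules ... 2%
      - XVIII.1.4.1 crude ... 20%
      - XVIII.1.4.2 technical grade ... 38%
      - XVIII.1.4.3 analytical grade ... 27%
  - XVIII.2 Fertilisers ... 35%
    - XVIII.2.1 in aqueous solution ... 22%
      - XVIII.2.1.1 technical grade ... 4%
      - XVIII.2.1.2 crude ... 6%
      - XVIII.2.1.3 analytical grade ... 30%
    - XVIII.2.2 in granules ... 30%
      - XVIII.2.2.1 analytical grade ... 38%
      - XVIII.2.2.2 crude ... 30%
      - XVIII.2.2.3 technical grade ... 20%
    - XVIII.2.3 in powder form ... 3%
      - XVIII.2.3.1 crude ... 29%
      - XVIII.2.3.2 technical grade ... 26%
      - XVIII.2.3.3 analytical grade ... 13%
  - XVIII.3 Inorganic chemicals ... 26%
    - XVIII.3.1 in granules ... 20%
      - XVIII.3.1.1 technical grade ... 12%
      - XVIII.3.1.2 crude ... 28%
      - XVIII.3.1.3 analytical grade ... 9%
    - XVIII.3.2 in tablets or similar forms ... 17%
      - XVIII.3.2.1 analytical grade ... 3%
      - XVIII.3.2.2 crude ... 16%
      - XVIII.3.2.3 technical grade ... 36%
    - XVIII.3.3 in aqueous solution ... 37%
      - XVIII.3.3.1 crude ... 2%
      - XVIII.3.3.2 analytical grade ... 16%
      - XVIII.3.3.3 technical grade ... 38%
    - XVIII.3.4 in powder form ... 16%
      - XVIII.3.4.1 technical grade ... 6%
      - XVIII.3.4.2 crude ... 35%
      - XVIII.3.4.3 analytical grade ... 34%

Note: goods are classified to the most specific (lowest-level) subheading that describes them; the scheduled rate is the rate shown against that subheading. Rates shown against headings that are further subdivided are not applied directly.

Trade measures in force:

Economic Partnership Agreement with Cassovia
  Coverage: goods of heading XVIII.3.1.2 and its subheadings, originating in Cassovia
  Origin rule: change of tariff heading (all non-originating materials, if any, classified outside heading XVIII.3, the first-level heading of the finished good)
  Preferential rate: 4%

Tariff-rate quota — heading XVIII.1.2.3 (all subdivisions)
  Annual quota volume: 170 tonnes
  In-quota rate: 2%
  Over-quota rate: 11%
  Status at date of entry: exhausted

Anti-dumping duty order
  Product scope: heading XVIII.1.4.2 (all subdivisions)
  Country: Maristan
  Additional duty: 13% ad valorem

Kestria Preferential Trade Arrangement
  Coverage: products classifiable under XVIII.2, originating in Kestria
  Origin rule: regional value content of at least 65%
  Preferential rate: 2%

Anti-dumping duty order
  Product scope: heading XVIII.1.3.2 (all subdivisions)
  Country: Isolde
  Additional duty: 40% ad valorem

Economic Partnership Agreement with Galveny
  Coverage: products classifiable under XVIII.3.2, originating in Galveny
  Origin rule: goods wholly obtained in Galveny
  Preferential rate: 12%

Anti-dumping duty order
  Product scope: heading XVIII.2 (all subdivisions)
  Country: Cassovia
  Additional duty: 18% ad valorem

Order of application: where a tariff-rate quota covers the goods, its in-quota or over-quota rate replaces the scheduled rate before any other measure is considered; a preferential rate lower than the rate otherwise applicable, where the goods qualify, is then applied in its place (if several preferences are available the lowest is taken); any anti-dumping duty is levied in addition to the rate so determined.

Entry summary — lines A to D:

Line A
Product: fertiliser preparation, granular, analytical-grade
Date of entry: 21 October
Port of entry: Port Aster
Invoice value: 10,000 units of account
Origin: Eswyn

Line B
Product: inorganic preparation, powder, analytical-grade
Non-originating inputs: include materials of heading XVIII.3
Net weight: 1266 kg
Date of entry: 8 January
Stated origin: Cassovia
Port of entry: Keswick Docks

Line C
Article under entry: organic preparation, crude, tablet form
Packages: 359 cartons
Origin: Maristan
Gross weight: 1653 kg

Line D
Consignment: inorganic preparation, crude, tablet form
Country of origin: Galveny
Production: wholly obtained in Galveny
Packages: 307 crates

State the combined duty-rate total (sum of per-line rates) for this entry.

Line A: fertiliser → XVIII.2; granular → XVIII.2.2; analytical-grade → XVIII.2.2.1. Scheduled 38%. No special measure applies. → 38%.
Line B: inorganic → XVIII.3; powder → XVIII.3.4; analytical-grade → XVIII.3.4.3. Scheduled 34%. Cassovia agreement on XVIII.3.1.2: XVIII.3.4.3 not covered. → 34%.
Line C: organic → XVIII.1; tablet form → XVIII.1.1; crude → XVIII.1.1.2. Scheduled 7%. No special measure applies. → 7%.
Line D: inorganic → XVIII.3; tablet form → XVIII.3.2; crude → XVIII.3.2.2. Scheduled 16%. Galveny agreement on XVIII.3.2: wholly obtained → 12% available; preferential 12%. → 12%.
Sum: 38% + 34% + 7% + 12% = 91%.

91%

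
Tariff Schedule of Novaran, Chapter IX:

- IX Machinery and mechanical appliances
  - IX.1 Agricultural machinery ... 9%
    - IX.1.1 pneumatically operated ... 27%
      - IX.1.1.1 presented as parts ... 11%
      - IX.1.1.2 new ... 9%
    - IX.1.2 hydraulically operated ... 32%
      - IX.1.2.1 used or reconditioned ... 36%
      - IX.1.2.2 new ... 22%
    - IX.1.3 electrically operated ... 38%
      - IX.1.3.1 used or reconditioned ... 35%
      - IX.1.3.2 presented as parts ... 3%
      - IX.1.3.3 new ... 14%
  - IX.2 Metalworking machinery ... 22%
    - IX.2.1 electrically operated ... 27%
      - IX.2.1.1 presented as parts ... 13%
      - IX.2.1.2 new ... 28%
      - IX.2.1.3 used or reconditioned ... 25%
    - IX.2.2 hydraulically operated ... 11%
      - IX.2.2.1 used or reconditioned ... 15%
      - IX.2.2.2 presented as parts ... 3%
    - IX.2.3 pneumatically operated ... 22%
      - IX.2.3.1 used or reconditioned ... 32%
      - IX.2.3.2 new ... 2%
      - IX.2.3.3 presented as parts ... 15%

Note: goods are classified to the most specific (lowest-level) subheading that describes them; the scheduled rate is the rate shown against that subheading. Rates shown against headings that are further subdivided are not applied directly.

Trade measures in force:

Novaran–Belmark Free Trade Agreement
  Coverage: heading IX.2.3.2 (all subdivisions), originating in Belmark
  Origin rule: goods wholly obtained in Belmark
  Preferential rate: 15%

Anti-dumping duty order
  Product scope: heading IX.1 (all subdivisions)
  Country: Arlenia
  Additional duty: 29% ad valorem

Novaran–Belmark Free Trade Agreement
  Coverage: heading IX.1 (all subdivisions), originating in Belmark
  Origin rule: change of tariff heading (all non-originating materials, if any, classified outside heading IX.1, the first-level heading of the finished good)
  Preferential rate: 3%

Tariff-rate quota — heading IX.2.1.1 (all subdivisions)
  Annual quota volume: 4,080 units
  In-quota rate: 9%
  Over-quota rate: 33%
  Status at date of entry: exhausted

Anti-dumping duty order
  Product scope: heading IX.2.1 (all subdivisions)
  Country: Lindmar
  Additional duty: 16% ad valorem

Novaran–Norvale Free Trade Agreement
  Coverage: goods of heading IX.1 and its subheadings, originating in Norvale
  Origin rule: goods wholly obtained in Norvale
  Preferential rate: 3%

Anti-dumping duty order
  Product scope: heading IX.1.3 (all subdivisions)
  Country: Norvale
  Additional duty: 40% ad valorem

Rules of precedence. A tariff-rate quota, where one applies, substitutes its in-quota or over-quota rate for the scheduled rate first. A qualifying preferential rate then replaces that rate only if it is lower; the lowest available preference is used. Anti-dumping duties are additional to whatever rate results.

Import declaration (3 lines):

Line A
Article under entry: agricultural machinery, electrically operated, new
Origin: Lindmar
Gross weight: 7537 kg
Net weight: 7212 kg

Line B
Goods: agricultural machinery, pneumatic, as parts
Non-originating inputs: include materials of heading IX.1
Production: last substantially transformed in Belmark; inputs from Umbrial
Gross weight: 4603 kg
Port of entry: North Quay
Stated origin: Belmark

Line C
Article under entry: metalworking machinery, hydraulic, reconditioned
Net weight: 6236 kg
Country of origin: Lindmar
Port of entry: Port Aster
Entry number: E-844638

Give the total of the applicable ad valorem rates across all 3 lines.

Line A: agricultural → IX.1; electrically operated → IX.1.3; new → IX.1.3.3. Scheduled 14%. No special measure applies. → 14%.
Line B: agricultural → IX.1; pneumatic → IX.1.1; as parts → IX.1.1.1. Scheduled 11%. Belmark agreement on IX.2.3.2: IX.1.1.1 not covered; Belmark agreement on IX.1: CTH not met. → 11%.
Line C: metalworking → IX.2; hydraulic → IX.2.2; reconditioned → IX.2.2.1. Scheduled 15%. No special measure applies. → 15%.
Sum: 14% + 11% + 15% = 40%.

40%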